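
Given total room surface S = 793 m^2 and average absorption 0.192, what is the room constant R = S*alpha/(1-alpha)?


R = 793 * 0.192 / (1 - 0.192) = 188.44 m^2


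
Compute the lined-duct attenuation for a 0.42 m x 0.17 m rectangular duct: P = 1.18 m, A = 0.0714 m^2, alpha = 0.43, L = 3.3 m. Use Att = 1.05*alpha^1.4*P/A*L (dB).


alpha^1.4 = 0.43^1.4 = 0.3068
Attenuation rate = 1.05 * alpha^1.4 * P / A
= 1.05 * 0.3068 * 1.18 / 0.0714 = 5.32388 dB/m
Total Att = 5.32388 * 3.3 = 17.569 dB


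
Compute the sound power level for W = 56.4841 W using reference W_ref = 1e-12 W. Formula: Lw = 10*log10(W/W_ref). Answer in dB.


W / W_ref = 56.4841 / 1e-12 = 5.64841e+13
Lw = 10 * log10(5.64841e+13) = 137.52 dB


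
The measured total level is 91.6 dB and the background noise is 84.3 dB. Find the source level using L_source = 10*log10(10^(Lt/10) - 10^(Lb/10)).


10^(91.6/10) = 1.44544e+09
10^(84.3/10) = 2.69153e+08
Difference = 1.44544e+09 - 2.69153e+08 = 1.17629e+09
L_source = 10*log10(1.17629e+09) = 90.705 dB


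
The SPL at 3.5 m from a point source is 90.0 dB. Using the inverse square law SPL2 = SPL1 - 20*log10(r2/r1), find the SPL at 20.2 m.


r2/r1 = 20.2/3.5 = 5.77143
Correction = 20*log10(5.77143) = 15.2257 dB
SPL2 = 90.0 - 15.2257 = 74.774 dB


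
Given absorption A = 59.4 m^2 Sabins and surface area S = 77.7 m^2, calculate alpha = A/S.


Absorption coefficient = absorbed power / incident power
alpha = A / S = 59.4 / 77.7 = 0.76448


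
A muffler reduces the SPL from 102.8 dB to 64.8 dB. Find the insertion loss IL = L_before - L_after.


Insertion loss = SPL without muffler - SPL with muffler
IL = 102.8 - 64.8 = 38 dB


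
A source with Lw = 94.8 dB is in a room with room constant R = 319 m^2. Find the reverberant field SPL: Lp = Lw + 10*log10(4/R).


4/R = 4/319 = 0.0125392
Lp = 94.8 + 10*log10(0.0125392) = 75.783 dB


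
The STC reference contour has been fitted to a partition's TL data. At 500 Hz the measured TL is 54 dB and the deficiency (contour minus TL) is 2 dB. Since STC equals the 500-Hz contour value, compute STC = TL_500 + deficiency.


By ASTM E413, STC = value of the fitted reference contour at 500 Hz.
Contour value at 500 Hz = TL_500 + deficiency = 54 + 2 = 56
STC = 56


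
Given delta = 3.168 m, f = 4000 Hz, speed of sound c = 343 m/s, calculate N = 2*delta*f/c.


N = 2*delta*f/c = 2*delta/lambda, where lambda = c/f
lambda = 343 / 4000 = 0.08575 m
N = 2 * 3.168 / 0.08575 = 73.889


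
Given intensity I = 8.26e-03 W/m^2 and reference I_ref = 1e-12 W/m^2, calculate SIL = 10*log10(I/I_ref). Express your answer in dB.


I / I_ref = 8.26e-03 / 1e-12 = 8.26e+09
SIL = 10 * log10(8.26e+09) = 99.17 dB


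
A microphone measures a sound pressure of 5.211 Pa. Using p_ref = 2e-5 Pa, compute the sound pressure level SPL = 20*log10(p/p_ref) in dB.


p / p_ref = 5.211 / 2e-5 = 260550
SPL = 20 * log10(260550) = 108.32 dB


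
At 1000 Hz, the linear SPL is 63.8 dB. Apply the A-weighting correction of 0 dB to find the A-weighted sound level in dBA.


A-weighting table: 1000 Hz -> 0 dB correction
SPL_A = SPL + correction = 63.8 + (0) = 63.8 dBA


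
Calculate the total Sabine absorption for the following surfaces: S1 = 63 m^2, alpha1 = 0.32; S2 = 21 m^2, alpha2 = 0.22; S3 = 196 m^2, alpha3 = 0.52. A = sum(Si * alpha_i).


63 * 0.32 = 20.16
21 * 0.22 = 4.62
196 * 0.52 = 101.92
A_total = 20.16 + 4.62 + 101.92 = 126.7 m^2


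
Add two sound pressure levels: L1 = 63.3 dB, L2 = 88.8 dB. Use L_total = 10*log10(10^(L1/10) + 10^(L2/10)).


10^(63.3/10) = 2.13796e+06
10^(88.8/10) = 7.58578e+08
Sum = 2.13796e+06 + 7.58578e+08 = 7.60716e+08
L_total = 10*log10(7.60716e+08) = 88.812 dB


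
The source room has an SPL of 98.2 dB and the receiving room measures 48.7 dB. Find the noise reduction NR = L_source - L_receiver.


NR = L_source - L_receiver (difference between source and receiving room levels)
NR = 98.2 - 48.7 = 49.5 dB


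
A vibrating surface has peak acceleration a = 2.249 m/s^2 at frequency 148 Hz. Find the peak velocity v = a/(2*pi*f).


omega = 2*pi*f = 2*pi*148 = 929.911 rad/s
v = a / omega = 2.249 / 929.911 = 0.0024185 m/s


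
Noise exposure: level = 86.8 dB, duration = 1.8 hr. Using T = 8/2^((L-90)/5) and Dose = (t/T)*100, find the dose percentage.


T_allowed = 8 / 2^((86.8 - 90)/5) = 12.4666 hr
Dose = 1.8 / 12.4666 * 100 = 14.439 %


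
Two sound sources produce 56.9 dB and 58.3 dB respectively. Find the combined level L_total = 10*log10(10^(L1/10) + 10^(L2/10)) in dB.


10^(56.9/10) = 489779
10^(58.3/10) = 676083
Sum = 489779 + 676083 = 1.16586e+06
L_total = 10*log10(1.16586e+06) = 60.666 dB


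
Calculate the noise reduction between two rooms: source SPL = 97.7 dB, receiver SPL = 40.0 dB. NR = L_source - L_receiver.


NR = L_source - L_receiver (difference between source and receiving room levels)
NR = 97.7 - 40.0 = 57.7 dB


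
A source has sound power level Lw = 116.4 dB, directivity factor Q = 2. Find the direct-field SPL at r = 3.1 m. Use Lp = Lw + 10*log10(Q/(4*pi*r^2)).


4*pi*r^2 = 4*pi*3.1^2 = 120.763 m^2
Q / (4*pi*r^2) = 2 / 120.763 = 0.0165614
Lp = 116.4 + 10*log10(0.0165614) = 98.591 dB


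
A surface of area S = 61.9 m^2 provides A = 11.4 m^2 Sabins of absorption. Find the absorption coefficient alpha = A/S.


Absorption coefficient = absorbed power / incident power
alpha = A / S = 11.4 / 61.9 = 0.18417


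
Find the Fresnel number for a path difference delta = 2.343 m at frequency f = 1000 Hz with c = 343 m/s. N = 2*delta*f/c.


N = 2*delta*f/c = 2*delta/lambda, where lambda = c/f
lambda = 343 / 1000 = 0.343 m
N = 2 * 2.343 / 0.343 = 13.662


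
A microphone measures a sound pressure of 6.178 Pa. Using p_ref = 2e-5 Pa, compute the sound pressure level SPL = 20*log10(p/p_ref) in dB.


p / p_ref = 6.178 / 2e-5 = 308900
SPL = 20 * log10(308900) = 109.8 dB


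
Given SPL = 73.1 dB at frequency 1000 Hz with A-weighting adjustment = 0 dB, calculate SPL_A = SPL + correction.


A-weighting table: 1000 Hz -> 0 dB correction
SPL_A = SPL + correction = 73.1 + (0) = 73.1 dBA


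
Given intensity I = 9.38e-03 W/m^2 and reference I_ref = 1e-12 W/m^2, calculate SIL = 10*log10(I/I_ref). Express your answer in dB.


I / I_ref = 9.38e-03 / 1e-12 = 9.38e+09
SIL = 10 * log10(9.38e+09) = 99.722 dB


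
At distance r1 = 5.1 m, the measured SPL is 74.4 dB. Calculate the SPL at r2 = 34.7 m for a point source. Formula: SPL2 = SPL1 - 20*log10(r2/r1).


r2/r1 = 34.7/5.1 = 6.80392
Correction = 20*log10(6.80392) = 16.6552 dB
SPL2 = 74.4 - 16.6552 = 57.745 dB


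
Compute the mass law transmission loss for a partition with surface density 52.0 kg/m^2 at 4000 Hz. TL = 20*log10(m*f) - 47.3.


m * f = 52.0 * 4000 = 208000
20*log10(208000) = 106.361 dB
TL = 106.361 - 47.3 = 59.061 dB


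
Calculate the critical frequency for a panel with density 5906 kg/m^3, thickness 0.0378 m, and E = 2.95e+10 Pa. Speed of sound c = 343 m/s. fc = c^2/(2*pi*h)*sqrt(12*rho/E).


12*rho/E = 12*5906/2.95e+10 = 2.40244e-06
sqrt(12*rho/E) = sqrt(2.40244e-06) = 0.00154998
c^2/(2*pi*h) = 343^2/(2*pi*0.0378) = 495355
fc = 495355 * 0.00154998 = 767.79 Hz


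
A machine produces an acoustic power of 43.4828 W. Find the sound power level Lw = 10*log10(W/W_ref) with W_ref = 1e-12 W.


W / W_ref = 43.4828 / 1e-12 = 4.34828e+13
Lw = 10 * log10(4.34828e+13) = 136.38 dB


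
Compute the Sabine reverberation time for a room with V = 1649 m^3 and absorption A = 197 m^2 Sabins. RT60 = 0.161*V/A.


RT60 = 0.161 * 1649 / 197 = 1.3477 s


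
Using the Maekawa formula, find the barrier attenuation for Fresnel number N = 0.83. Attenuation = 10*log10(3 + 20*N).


3 + 20*N = 3 + 20*0.83 = 19.6
Att = 10*log10(19.6) = 12.923 dB


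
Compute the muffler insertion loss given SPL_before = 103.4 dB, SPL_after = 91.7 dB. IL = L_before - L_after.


Insertion loss = SPL without muffler - SPL with muffler
IL = 103.4 - 91.7 = 11.7 dB


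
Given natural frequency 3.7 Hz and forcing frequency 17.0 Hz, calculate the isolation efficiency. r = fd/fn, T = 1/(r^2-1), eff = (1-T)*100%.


r = 17.0 / 3.7 = 4.59459
r^2 - 1 = 4.59459^2 - 1 = 20.1103
T = 1/20.1103 = 0.0497258
Efficiency = (1 - 0.0497258)*100 = 95.027 %


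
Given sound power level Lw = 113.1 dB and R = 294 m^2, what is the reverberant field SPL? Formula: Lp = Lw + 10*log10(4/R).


4/R = 4/294 = 0.0136054
Lp = 113.1 + 10*log10(0.0136054) = 94.437 dB


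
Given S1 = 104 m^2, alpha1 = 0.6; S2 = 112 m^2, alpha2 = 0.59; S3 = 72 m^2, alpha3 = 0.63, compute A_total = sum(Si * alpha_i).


104 * 0.6 = 62.4
112 * 0.59 = 66.08
72 * 0.63 = 45.36
A_total = 62.4 + 66.08 + 45.36 = 173.84 m^2


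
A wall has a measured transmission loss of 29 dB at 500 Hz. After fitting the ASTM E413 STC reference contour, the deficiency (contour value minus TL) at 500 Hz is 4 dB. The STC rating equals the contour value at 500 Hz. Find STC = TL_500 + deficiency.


By ASTM E413, STC = value of the fitted reference contour at 500 Hz.
Contour value at 500 Hz = TL_500 + deficiency = 29 + 4 = 33
STC = 33


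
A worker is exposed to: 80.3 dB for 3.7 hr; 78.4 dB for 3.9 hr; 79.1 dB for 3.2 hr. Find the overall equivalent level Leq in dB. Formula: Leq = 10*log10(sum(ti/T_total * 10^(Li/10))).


T_total = 3.7 + 3.9 + 3.2 = 10.8 hr
(3.7/10.8) * 10^(80.3/10) = 3.67095e+07
(3.9/10.8) * 10^(78.4/10) = 2.49828e+07
(3.2/10.8) * 10^(79.1/10) = 2.40839e+07
Sum = 3.67095e+07 + 2.49828e+07 + 2.40839e+07 = 8.57762e+07
Leq = 10*log10(8.57762e+07) = 79.334 dB


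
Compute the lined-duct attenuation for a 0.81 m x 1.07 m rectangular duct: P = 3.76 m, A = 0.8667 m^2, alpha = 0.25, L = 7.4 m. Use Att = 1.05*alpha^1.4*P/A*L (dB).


alpha^1.4 = 0.25^1.4 = 0.143587
Attenuation rate = 1.05 * alpha^1.4 * P / A
= 1.05 * 0.143587 * 3.76 / 0.8667 = 0.654069 dB/m
Total Att = 0.654069 * 7.4 = 4.8401 dB


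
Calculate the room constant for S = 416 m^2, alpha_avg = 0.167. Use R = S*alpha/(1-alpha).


R = 416 * 0.167 / (1 - 0.167) = 83.4 m^2


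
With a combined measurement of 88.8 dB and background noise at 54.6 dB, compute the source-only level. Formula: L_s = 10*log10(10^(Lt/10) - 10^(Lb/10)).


10^(88.8/10) = 7.58578e+08
10^(54.6/10) = 288403
Difference = 7.58578e+08 - 288403 = 7.5829e+08
L_source = 10*log10(7.5829e+08) = 88.798 dB


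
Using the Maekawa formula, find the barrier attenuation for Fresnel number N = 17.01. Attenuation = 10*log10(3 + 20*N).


3 + 20*N = 3 + 20*17.01 = 343.2
Att = 10*log10(343.2) = 25.355 dB


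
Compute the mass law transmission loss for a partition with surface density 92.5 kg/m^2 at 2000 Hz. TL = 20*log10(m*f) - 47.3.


m * f = 92.5 * 2000 = 185000
20*log10(185000) = 105.343 dB
TL = 105.343 - 47.3 = 58.043 dB


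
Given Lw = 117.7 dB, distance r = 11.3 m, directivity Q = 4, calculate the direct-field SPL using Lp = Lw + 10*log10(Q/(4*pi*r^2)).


4*pi*r^2 = 4*pi*11.3^2 = 1604.6 m^2
Q / (4*pi*r^2) = 4 / 1604.6 = 0.00249283
Lp = 117.7 + 10*log10(0.00249283) = 91.667 dB


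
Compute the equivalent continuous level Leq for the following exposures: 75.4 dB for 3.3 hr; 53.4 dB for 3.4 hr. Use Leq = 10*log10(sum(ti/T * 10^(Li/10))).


T_total = 3.3 + 3.4 = 6.7 hr
(3.3/6.7) * 10^(75.4/10) = 1.70781e+07
(3.4/6.7) * 10^(53.4/10) = 111021
Sum = 1.70781e+07 + 111021 = 1.71891e+07
Leq = 10*log10(1.71891e+07) = 72.353 dB


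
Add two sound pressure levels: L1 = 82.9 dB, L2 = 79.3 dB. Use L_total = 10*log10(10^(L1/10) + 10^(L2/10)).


10^(82.9/10) = 1.94984e+08
10^(79.3/10) = 8.51138e+07
Sum = 1.94984e+08 + 8.51138e+07 = 2.80098e+08
L_total = 10*log10(2.80098e+08) = 84.473 dB


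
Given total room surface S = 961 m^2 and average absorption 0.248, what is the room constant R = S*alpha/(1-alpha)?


R = 961 * 0.248 / (1 - 0.248) = 316.93 m^2


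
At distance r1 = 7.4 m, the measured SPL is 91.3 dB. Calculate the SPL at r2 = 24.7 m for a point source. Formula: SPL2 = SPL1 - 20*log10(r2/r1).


r2/r1 = 24.7/7.4 = 3.33784
Correction = 20*log10(3.33784) = 10.4693 dB
SPL2 = 91.3 - 10.4693 = 80.831 dB


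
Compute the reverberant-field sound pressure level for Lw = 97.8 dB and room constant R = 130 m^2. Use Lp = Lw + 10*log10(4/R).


4/R = 4/130 = 0.0307692
Lp = 97.8 + 10*log10(0.0307692) = 82.681 dB


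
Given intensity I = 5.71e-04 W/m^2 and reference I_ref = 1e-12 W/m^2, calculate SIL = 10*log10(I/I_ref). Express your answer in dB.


I / I_ref = 5.71e-04 / 1e-12 = 5.71e+08
SIL = 10 * log10(5.71e+08) = 87.566 dB


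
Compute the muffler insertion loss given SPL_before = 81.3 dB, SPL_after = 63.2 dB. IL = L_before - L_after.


Insertion loss = SPL without muffler - SPL with muffler
IL = 81.3 - 63.2 = 18.1 dB


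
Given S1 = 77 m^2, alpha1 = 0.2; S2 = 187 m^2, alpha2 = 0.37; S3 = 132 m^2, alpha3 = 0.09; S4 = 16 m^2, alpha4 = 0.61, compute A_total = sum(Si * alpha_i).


77 * 0.2 = 15.4
187 * 0.37 = 69.19
132 * 0.09 = 11.88
16 * 0.61 = 9.76
A_total = 15.4 + 69.19 + 11.88 + 9.76 = 106.23 m^2


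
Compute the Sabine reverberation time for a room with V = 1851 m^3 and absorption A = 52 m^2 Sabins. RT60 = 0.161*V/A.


RT60 = 0.161 * 1851 / 52 = 5.731 s


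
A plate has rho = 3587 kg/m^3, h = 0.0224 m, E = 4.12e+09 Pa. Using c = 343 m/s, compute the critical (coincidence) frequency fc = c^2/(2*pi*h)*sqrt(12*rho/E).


12*rho/E = 12*3587/4.12e+09 = 1.04476e-05
sqrt(12*rho/E) = sqrt(1.04476e-05) = 0.00323227
c^2/(2*pi*h) = 343^2/(2*pi*0.0224) = 835912
fc = 835912 * 0.00323227 = 2701.9 Hz


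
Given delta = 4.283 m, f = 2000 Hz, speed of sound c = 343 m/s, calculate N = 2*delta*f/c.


N = 2*delta*f/c = 2*delta/lambda, where lambda = c/f
lambda = 343 / 2000 = 0.1715 m
N = 2 * 4.283 / 0.1715 = 49.948


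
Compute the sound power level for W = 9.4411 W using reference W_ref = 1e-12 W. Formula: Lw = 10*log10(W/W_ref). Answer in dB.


W / W_ref = 9.4411 / 1e-12 = 9.4411e+12
Lw = 10 * log10(9.4411e+12) = 129.75 dB


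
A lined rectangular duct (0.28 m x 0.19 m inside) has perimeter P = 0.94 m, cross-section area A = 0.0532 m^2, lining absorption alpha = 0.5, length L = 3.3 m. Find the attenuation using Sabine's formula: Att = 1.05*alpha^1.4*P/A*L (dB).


alpha^1.4 = 0.5^1.4 = 0.378929
Attenuation rate = 1.05 * alpha^1.4 * P / A
= 1.05 * 0.378929 * 0.94 / 0.0532 = 7.03013 dB/m
Total Att = 7.03013 * 3.3 = 23.199 dB


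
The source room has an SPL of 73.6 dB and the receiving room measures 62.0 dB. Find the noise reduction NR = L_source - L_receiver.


NR = L_source - L_receiver (difference between source and receiving room levels)
NR = 73.6 - 62.0 = 11.6 dB


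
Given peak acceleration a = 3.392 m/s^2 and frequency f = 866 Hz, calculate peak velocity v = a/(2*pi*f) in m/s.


omega = 2*pi*f = 2*pi*866 = 5441.24 rad/s
v = a / omega = 3.392 / 5441.24 = 0.00062339 m/s


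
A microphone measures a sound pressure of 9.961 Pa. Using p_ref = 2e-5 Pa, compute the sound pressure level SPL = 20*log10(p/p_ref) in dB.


p / p_ref = 9.961 / 2e-5 = 498050
SPL = 20 * log10(498050) = 113.95 dB


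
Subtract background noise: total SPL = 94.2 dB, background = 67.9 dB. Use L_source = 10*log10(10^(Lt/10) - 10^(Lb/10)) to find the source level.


10^(94.2/10) = 2.63027e+09
10^(67.9/10) = 6.16595e+06
Difference = 2.63027e+09 - 6.16595e+06 = 2.6241e+09
L_source = 10*log10(2.6241e+09) = 94.19 dB


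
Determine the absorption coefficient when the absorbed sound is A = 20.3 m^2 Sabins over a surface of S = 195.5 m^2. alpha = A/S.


Absorption coefficient = absorbed power / incident power
alpha = A / S = 20.3 / 195.5 = 0.10384


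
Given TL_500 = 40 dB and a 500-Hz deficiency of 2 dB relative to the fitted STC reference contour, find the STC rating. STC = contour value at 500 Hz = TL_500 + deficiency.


By ASTM E413, STC = value of the fitted reference contour at 500 Hz.
Contour value at 500 Hz = TL_500 + deficiency = 40 + 2 = 42
STC = 42


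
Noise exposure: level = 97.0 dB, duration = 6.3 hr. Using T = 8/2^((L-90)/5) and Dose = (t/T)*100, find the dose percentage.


T_allowed = 8 / 2^((97.0 - 90)/5) = 3.03143 hr
Dose = 6.3 / 3.03143 * 100 = 207.82 %


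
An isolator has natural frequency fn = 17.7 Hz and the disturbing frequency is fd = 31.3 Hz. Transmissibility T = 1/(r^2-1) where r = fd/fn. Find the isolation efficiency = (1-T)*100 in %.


r = 31.3 / 17.7 = 1.76836
r^2 - 1 = 1.76836^2 - 1 = 2.1271
T = 1/2.1271 = 0.470124
Efficiency = (1 - 0.470124)*100 = 52.988 %


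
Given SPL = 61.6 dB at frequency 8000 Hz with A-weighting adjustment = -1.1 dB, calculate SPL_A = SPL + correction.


A-weighting table: 8000 Hz -> -1.1 dB correction
SPL_A = SPL + correction = 61.6 + (-1.1) = 60.5 dBA


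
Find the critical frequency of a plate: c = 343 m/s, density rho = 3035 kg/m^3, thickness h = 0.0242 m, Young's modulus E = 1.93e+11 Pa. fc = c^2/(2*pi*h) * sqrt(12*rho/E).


12*rho/E = 12*3035/1.93e+11 = 1.88705e-07
sqrt(12*rho/E) = sqrt(1.88705e-07) = 0.000434402
c^2/(2*pi*h) = 343^2/(2*pi*0.0242) = 773736
fc = 773736 * 0.000434402 = 336.11 Hz


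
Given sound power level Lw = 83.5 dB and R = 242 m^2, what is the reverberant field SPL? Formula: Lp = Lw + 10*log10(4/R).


4/R = 4/242 = 0.0165289
Lp = 83.5 + 10*log10(0.0165289) = 65.682 dB


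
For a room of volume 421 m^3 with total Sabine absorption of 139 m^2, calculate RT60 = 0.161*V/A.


RT60 = 0.161 * 421 / 139 = 0.48763 s


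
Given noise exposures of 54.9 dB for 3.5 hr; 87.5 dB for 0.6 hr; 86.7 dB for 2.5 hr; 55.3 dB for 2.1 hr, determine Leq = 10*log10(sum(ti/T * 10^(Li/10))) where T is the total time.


T_total = 3.5 + 0.6 + 2.5 + 2.1 = 8.7 hr
(3.5/8.7) * 10^(54.9/10) = 124322
(0.6/8.7) * 10^(87.5/10) = 3.87822e+07
(2.5/8.7) * 10^(86.7/10) = 1.34407e+08
(2.1/8.7) * 10^(55.3/10) = 81790
Sum = 124322 + 3.87822e+07 + 1.34407e+08 + 81790 = 1.73395e+08
Leq = 10*log10(1.73395e+08) = 82.39 dB


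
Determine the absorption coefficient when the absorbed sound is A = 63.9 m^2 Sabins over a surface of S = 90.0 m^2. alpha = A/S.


Absorption coefficient = absorbed power / incident power
alpha = A / S = 63.9 / 90.0 = 0.71


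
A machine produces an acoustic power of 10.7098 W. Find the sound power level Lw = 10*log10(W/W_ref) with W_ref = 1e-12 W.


W / W_ref = 10.7098 / 1e-12 = 1.07098e+13
Lw = 10 * log10(1.07098e+13) = 130.3 dB


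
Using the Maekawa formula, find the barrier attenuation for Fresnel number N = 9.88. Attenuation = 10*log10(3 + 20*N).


3 + 20*N = 3 + 20*9.88 = 200.6
Att = 10*log10(200.6) = 23.023 dB


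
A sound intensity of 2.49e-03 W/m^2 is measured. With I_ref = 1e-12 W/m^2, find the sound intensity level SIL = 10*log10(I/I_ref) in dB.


I / I_ref = 2.49e-03 / 1e-12 = 2.49e+09
SIL = 10 * log10(2.49e+09) = 93.962 dB


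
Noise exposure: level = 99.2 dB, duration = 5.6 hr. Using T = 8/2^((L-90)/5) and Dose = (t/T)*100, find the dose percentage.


T_allowed = 8 / 2^((99.2 - 90)/5) = 2.23457 hr
Dose = 5.6 / 2.23457 * 100 = 250.61 %


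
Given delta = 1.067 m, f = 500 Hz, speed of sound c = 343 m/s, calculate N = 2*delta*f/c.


N = 2*delta*f/c = 2*delta/lambda, where lambda = c/f
lambda = 343 / 500 = 0.686 m
N = 2 * 1.067 / 0.686 = 3.1108


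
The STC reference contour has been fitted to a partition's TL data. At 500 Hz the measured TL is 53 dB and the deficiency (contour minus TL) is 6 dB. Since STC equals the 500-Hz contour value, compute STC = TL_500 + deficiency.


By ASTM E413, STC = value of the fitted reference contour at 500 Hz.
Contour value at 500 Hz = TL_500 + deficiency = 53 + 6 = 59
STC = 59


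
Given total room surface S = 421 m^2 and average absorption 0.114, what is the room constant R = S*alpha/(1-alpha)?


R = 421 * 0.114 / (1 - 0.114) = 54.169 m^2


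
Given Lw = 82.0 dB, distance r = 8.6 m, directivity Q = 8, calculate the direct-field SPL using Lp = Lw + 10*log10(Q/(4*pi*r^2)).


4*pi*r^2 = 4*pi*8.6^2 = 929.409 m^2
Q / (4*pi*r^2) = 8 / 929.409 = 0.00860762
Lp = 82.0 + 10*log10(0.00860762) = 61.349 dB


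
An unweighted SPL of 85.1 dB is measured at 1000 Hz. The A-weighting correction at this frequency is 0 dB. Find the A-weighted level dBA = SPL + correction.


A-weighting table: 1000 Hz -> 0 dB correction
SPL_A = SPL + correction = 85.1 + (0) = 85.1 dBA


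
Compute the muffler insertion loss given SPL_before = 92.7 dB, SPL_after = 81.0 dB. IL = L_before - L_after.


Insertion loss = SPL without muffler - SPL with muffler
IL = 92.7 - 81.0 = 11.7 dB


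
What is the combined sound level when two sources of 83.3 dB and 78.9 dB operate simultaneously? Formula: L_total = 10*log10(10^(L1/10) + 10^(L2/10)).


10^(83.3/10) = 2.13796e+08
10^(78.9/10) = 7.76247e+07
Sum = 2.13796e+08 + 7.76247e+07 = 2.91421e+08
L_total = 10*log10(2.91421e+08) = 84.645 dB


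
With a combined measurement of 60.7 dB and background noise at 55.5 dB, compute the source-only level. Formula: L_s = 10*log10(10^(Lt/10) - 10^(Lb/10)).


10^(60.7/10) = 1.1749e+06
10^(55.5/10) = 354813
Difference = 1.1749e+06 - 354813 = 820087
L_source = 10*log10(820087) = 59.139 dB


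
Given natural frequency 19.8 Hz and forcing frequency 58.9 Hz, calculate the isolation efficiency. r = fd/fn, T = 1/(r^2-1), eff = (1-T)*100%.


r = 58.9 / 19.8 = 2.97475
r^2 - 1 = 2.97475^2 - 1 = 7.84914
T = 1/7.84914 = 0.127402
Efficiency = (1 - 0.127402)*100 = 87.26 %


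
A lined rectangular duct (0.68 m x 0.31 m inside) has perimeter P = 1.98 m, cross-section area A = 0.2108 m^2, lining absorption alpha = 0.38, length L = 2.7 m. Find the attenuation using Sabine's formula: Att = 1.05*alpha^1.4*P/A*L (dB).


alpha^1.4 = 0.38^1.4 = 0.258046
Attenuation rate = 1.05 * alpha^1.4 * P / A
= 1.05 * 0.258046 * 1.98 / 0.2108 = 2.54496 dB/m
Total Att = 2.54496 * 2.7 = 6.8714 dB


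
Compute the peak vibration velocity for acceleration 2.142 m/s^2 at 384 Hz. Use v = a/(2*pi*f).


omega = 2*pi*f = 2*pi*384 = 2412.74 rad/s
v = a / omega = 2.142 / 2412.74 = 0.00088779 m/s


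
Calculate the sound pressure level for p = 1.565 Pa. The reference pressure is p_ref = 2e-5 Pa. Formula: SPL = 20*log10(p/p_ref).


p / p_ref = 1.565 / 2e-5 = 78250
SPL = 20 * log10(78250) = 97.87 dB


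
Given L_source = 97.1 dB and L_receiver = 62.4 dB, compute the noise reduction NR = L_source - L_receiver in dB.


NR = L_source - L_receiver (difference between source and receiving room levels)
NR = 97.1 - 62.4 = 34.7 dB


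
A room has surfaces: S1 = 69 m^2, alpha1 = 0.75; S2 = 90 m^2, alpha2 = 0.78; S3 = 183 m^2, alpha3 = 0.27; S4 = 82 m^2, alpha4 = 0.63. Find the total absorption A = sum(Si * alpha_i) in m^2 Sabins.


69 * 0.75 = 51.75
90 * 0.78 = 70.2
183 * 0.27 = 49.41
82 * 0.63 = 51.66
A_total = 51.75 + 70.2 + 49.41 + 51.66 = 223.02 m^2


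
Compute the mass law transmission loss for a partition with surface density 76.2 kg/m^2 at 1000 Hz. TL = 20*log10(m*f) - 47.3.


m * f = 76.2 * 1000 = 76200
20*log10(76200) = 97.6391 dB
TL = 97.6391 - 47.3 = 50.339 dB


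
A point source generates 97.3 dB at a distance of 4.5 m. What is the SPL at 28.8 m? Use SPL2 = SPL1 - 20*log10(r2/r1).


r2/r1 = 28.8/4.5 = 6.4
Correction = 20*log10(6.4) = 16.1236 dB
SPL2 = 97.3 - 16.1236 = 81.176 dB


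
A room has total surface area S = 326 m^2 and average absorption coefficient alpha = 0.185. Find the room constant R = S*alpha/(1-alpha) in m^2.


R = 326 * 0.185 / (1 - 0.185) = 74 m^2


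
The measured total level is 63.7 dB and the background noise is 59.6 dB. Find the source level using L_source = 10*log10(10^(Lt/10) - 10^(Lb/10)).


10^(63.7/10) = 2.34423e+06
10^(59.6/10) = 912011
Difference = 2.34423e+06 - 912011 = 1.43222e+06
L_source = 10*log10(1.43222e+06) = 61.56 dB


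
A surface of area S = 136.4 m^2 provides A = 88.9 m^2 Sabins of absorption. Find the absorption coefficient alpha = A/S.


Absorption coefficient = absorbed power / incident power
alpha = A / S = 88.9 / 136.4 = 0.65176


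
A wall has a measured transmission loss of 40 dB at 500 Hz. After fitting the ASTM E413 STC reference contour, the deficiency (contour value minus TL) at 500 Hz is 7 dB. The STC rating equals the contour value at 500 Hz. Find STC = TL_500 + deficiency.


By ASTM E413, STC = value of the fitted reference contour at 500 Hz.
Contour value at 500 Hz = TL_500 + deficiency = 40 + 7 = 47
STC = 47


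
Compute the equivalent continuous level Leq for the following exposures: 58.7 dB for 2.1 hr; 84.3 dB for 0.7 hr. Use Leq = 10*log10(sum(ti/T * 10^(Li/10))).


T_total = 2.1 + 0.7 = 2.8 hr
(2.1/2.8) * 10^(58.7/10) = 555983
(0.7/2.8) * 10^(84.3/10) = 6.72884e+07
Sum = 555983 + 6.72884e+07 = 6.78444e+07
Leq = 10*log10(6.78444e+07) = 78.315 dB


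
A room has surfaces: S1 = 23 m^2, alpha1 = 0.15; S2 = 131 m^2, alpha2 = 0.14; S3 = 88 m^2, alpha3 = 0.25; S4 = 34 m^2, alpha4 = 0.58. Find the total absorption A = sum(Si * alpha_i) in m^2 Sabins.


23 * 0.15 = 3.45
131 * 0.14 = 18.34
88 * 0.25 = 22
34 * 0.58 = 19.72
A_total = 3.45 + 18.34 + 22 + 19.72 = 63.51 m^2


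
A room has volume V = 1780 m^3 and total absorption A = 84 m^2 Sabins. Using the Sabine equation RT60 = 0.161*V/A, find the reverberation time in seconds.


RT60 = 0.161 * 1780 / 84 = 3.4117 s


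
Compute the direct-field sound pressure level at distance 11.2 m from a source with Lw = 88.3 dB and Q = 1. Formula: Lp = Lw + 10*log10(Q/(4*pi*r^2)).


4*pi*r^2 = 4*pi*11.2^2 = 1576.33 m^2
Q / (4*pi*r^2) = 1 / 1576.33 = 0.000634385
Lp = 88.3 + 10*log10(0.000634385) = 56.324 dB


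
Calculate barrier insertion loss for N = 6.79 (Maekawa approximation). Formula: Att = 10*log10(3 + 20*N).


3 + 20*N = 3 + 20*6.79 = 138.8
Att = 10*log10(138.8) = 21.424 dB


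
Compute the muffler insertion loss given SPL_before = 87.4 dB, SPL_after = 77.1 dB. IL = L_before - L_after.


Insertion loss = SPL without muffler - SPL with muffler
IL = 87.4 - 77.1 = 10.3 dB


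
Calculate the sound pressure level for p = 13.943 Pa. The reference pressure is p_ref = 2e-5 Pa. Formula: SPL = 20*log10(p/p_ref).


p / p_ref = 13.943 / 2e-5 = 697150
SPL = 20 * log10(697150) = 116.87 dB


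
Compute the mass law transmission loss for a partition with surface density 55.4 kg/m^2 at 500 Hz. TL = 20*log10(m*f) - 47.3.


m * f = 55.4 * 500 = 27700
20*log10(27700) = 88.8496 dB
TL = 88.8496 - 47.3 = 41.55 dB


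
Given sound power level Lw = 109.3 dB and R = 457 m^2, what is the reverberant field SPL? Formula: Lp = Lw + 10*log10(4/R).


4/R = 4/457 = 0.00875274
Lp = 109.3 + 10*log10(0.00875274) = 88.721 dB


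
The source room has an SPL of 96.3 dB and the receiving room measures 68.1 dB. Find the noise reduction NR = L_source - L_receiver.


NR = L_source - L_receiver (difference between source and receiving room levels)
NR = 96.3 - 68.1 = 28.2 dB


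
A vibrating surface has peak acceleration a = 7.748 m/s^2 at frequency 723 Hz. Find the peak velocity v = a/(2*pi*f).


omega = 2*pi*f = 2*pi*723 = 4542.74 rad/s
v = a / omega = 7.748 / 4542.74 = 0.0017056 m/s


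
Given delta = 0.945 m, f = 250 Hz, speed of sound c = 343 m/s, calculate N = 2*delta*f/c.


N = 2*delta*f/c = 2*delta/lambda, where lambda = c/f
lambda = 343 / 250 = 1.372 m
N = 2 * 0.945 / 1.372 = 1.3776


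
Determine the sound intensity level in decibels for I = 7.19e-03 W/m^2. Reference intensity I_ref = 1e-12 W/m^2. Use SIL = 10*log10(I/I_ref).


I / I_ref = 7.19e-03 / 1e-12 = 7.19e+09
SIL = 10 * log10(7.19e+09) = 98.567 dB


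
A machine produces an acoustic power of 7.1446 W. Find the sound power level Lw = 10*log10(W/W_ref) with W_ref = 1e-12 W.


W / W_ref = 7.1446 / 1e-12 = 7.1446e+12
Lw = 10 * log10(7.1446e+12) = 128.54 dB


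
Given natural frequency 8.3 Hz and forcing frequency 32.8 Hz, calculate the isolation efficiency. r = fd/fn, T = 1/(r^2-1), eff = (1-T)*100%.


r = 32.8 / 8.3 = 3.95181
r^2 - 1 = 3.95181^2 - 1 = 14.6168
T = 1/14.6168 = 0.0684144
Efficiency = (1 - 0.0684144)*100 = 93.159 %


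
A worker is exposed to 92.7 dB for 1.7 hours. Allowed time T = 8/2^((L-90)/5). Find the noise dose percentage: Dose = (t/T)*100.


T_allowed = 8 / 2^((92.7 - 90)/5) = 5.50217 hr
Dose = 1.7 / 5.50217 * 100 = 30.897 %


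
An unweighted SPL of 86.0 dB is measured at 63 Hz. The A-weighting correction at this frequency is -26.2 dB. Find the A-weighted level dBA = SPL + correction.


A-weighting table: 63 Hz -> -26.2 dB correction
SPL_A = SPL + correction = 86.0 + (-26.2) = 59.8 dBA


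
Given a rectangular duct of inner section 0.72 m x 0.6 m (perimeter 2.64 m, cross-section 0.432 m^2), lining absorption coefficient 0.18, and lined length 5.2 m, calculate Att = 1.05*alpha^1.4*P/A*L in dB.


alpha^1.4 = 0.18^1.4 = 0.0906529
Attenuation rate = 1.05 * alpha^1.4 * P / A
= 1.05 * 0.0906529 * 2.64 / 0.432 = 0.581689 dB/m
Total Att = 0.581689 * 5.2 = 3.0248 dB


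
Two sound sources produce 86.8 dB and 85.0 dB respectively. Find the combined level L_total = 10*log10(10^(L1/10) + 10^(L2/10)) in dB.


10^(86.8/10) = 4.7863e+08
10^(85.0/10) = 3.16228e+08
Sum = 4.7863e+08 + 3.16228e+08 = 7.94858e+08
L_total = 10*log10(7.94858e+08) = 89.003 dB


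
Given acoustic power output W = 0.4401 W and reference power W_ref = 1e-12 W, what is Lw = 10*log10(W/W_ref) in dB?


W / W_ref = 0.4401 / 1e-12 = 4.401e+11
Lw = 10 * log10(4.401e+11) = 116.44 dB


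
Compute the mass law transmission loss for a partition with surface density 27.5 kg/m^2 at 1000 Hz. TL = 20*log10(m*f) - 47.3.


m * f = 27.5 * 1000 = 27500
20*log10(27500) = 88.7867 dB
TL = 88.7867 - 47.3 = 41.487 dB


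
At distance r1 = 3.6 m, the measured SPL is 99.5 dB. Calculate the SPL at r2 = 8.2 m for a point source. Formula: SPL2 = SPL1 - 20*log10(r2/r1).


r2/r1 = 8.2/3.6 = 2.27778
Correction = 20*log10(2.27778) = 7.15024 dB
SPL2 = 99.5 - 7.15024 = 92.35 dB


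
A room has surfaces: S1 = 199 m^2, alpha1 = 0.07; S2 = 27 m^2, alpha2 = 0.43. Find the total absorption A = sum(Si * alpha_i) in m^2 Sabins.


199 * 0.07 = 13.93
27 * 0.43 = 11.61
A_total = 13.93 + 11.61 = 25.54 m^2


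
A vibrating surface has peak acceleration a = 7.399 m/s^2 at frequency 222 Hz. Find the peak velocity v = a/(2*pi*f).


omega = 2*pi*f = 2*pi*222 = 1394.87 rad/s
v = a / omega = 7.399 / 1394.87 = 0.0053044 m/s


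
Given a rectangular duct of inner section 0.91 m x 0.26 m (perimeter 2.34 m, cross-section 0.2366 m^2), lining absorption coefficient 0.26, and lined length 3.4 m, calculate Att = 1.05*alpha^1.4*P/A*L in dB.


alpha^1.4 = 0.26^1.4 = 0.151692
Attenuation rate = 1.05 * alpha^1.4 * P / A
= 1.05 * 0.151692 * 2.34 / 0.2366 = 1.57526 dB/m
Total Att = 1.57526 * 3.4 = 5.3559 dB


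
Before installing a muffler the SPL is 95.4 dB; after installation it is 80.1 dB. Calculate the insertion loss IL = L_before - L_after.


Insertion loss = SPL without muffler - SPL with muffler
IL = 95.4 - 80.1 = 15.3 dB


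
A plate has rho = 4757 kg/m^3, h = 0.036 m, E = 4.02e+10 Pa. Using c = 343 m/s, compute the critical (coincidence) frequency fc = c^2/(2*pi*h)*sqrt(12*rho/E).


12*rho/E = 12*4757/4.02e+10 = 1.42e-06
sqrt(12*rho/E) = sqrt(1.42e-06) = 0.00119164
c^2/(2*pi*h) = 343^2/(2*pi*0.036) = 520123
fc = 520123 * 0.00119164 = 619.8 Hz


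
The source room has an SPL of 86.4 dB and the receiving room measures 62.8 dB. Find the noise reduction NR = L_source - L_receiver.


NR = L_source - L_receiver (difference between source and receiving room levels)
NR = 86.4 - 62.8 = 23.6 dB


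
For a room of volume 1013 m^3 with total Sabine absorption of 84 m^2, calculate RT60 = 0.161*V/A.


RT60 = 0.161 * 1013 / 84 = 1.9416 s


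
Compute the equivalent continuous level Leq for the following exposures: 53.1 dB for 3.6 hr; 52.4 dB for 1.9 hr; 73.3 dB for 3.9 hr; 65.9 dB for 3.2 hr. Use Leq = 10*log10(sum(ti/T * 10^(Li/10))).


T_total = 3.6 + 1.9 + 3.9 + 3.2 = 12.6 hr
(3.6/12.6) * 10^(53.1/10) = 58335.4
(1.9/12.6) * 10^(52.4/10) = 26204.9
(3.9/12.6) * 10^(73.3/10) = 6.6175e+06
(3.2/12.6) * 10^(65.9/10) = 988051
Sum = 58335.4 + 26204.9 + 6.6175e+06 + 988051 = 7.69009e+06
Leq = 10*log10(7.69009e+06) = 68.859 dB


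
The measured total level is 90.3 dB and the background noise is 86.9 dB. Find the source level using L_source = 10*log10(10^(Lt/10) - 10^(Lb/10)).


10^(90.3/10) = 1.07152e+09
10^(86.9/10) = 4.89779e+08
Difference = 1.07152e+09 - 4.89779e+08 = 5.81741e+08
L_source = 10*log10(5.81741e+08) = 87.647 dB


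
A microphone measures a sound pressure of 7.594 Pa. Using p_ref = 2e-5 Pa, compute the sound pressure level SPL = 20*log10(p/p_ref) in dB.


p / p_ref = 7.594 / 2e-5 = 379700
SPL = 20 * log10(379700) = 111.59 dB


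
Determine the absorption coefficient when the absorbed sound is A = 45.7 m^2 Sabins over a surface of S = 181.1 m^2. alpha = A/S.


Absorption coefficient = absorbed power / incident power
alpha = A / S = 45.7 / 181.1 = 0.25235


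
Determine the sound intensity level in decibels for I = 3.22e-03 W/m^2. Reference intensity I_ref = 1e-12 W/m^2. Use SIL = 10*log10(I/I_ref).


I / I_ref = 3.22e-03 / 1e-12 = 3.22e+09
SIL = 10 * log10(3.22e+09) = 95.079 dB


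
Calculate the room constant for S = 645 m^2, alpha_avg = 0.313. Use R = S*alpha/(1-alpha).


R = 645 * 0.313 / (1 - 0.313) = 293.86 m^2


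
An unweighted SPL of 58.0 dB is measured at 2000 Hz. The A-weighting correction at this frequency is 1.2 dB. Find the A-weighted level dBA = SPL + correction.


A-weighting table: 2000 Hz -> 1.2 dB correction
SPL_A = SPL + correction = 58.0 + (1.2) = 59.2 dBA


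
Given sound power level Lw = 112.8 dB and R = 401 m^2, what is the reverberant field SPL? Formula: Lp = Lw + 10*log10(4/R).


4/R = 4/401 = 0.00997506
Lp = 112.8 + 10*log10(0.00997506) = 92.789 dB


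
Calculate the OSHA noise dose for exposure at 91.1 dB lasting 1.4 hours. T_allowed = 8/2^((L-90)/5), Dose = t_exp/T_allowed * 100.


T_allowed = 8 / 2^((91.1 - 90)/5) = 6.86852 hr
Dose = 1.4 / 6.86852 * 100 = 20.383 %


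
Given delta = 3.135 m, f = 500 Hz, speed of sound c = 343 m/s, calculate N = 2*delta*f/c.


N = 2*delta*f/c = 2*delta/lambda, where lambda = c/f
lambda = 343 / 500 = 0.686 m
N = 2 * 3.135 / 0.686 = 9.1399


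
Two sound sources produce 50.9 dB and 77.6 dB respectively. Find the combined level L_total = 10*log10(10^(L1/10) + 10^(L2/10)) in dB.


10^(50.9/10) = 123027
10^(77.6/10) = 5.7544e+07
Sum = 123027 + 5.7544e+07 = 5.7667e+07
L_total = 10*log10(5.7667e+07) = 77.609 dB


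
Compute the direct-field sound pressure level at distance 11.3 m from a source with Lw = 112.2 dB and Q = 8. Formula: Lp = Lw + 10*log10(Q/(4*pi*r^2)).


4*pi*r^2 = 4*pi*11.3^2 = 1604.6 m^2
Q / (4*pi*r^2) = 8 / 1604.6 = 0.00498567
Lp = 112.2 + 10*log10(0.00498567) = 89.177 dB


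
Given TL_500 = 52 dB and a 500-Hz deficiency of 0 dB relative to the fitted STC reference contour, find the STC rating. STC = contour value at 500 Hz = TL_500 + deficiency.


By ASTM E413, STC = value of the fitted reference contour at 500 Hz.
Contour value at 500 Hz = TL_500 + deficiency = 52 + 0 = 52
STC = 52


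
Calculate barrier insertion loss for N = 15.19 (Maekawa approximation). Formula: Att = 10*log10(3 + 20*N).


3 + 20*N = 3 + 20*15.19 = 306.8
Att = 10*log10(306.8) = 24.869 dB


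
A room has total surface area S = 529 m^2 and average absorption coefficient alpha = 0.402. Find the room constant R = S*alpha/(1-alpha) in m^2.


R = 529 * 0.402 / (1 - 0.402) = 355.62 m^2


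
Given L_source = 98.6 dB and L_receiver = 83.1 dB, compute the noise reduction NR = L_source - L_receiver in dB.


NR = L_source - L_receiver (difference between source and receiving room levels)
NR = 98.6 - 83.1 = 15.5 dB


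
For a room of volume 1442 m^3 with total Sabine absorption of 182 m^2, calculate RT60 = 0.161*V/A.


RT60 = 0.161 * 1442 / 182 = 1.2756 s


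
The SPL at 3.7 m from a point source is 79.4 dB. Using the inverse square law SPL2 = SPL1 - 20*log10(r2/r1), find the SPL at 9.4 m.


r2/r1 = 9.4/3.7 = 2.54054
Correction = 20*log10(2.54054) = 8.09852 dB
SPL2 = 79.4 - 8.09852 = 71.301 dB


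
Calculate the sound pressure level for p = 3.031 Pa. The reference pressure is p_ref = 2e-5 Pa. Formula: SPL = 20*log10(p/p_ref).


p / p_ref = 3.031 / 2e-5 = 151550
SPL = 20 * log10(151550) = 103.61 dB


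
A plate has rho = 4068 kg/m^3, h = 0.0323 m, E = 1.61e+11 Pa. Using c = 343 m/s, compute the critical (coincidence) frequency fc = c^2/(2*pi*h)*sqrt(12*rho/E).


12*rho/E = 12*4068/1.61e+11 = 3.03205e-07
sqrt(12*rho/E) = sqrt(3.03205e-07) = 0.000550641
c^2/(2*pi*h) = 343^2/(2*pi*0.0323) = 579703
fc = 579703 * 0.000550641 = 319.21 Hz


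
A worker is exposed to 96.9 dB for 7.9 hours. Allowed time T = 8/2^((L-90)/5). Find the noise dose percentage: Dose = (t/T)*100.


T_allowed = 8 / 2^((96.9 - 90)/5) = 3.07375 hr
Dose = 7.9 / 3.07375 * 100 = 257.02 %


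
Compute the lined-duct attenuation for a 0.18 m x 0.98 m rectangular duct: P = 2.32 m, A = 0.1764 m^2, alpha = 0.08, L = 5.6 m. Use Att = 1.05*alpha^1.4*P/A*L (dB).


alpha^1.4 = 0.08^1.4 = 0.029129
Attenuation rate = 1.05 * alpha^1.4 * P / A
= 1.05 * 0.029129 * 2.32 / 0.1764 = 0.402258 dB/m
Total Att = 0.402258 * 5.6 = 2.2526 dB


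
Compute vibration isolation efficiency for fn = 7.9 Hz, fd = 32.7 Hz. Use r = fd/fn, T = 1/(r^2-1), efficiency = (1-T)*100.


r = 32.7 / 7.9 = 4.13924
r^2 - 1 = 4.13924^2 - 1 = 16.1333
T = 1/16.1333 = 0.0619836
Efficiency = (1 - 0.0619836)*100 = 93.802 %


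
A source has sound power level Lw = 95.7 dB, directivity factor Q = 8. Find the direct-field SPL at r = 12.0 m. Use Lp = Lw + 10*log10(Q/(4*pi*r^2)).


4*pi*r^2 = 4*pi*12.0^2 = 1809.56 m^2
Q / (4*pi*r^2) = 8 / 1809.56 = 0.00442096
Lp = 95.7 + 10*log10(0.00442096) = 72.155 dB


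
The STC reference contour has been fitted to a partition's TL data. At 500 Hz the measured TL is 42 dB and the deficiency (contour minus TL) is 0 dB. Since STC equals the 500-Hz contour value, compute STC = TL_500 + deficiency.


By ASTM E413, STC = value of the fitted reference contour at 500 Hz.
Contour value at 500 Hz = TL_500 + deficiency = 42 + 0 = 42
STC = 42


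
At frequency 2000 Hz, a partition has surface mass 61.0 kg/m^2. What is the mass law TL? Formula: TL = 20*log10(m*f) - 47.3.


m * f = 61.0 * 2000 = 122000
20*log10(122000) = 101.727 dB
TL = 101.727 - 47.3 = 54.427 dB


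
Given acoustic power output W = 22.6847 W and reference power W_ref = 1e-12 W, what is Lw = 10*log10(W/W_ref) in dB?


W / W_ref = 22.6847 / 1e-12 = 2.26847e+13
Lw = 10 * log10(2.26847e+13) = 133.56 dB


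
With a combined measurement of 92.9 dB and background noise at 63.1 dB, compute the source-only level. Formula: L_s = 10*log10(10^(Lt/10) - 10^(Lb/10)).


10^(92.9/10) = 1.94984e+09
10^(63.1/10) = 2.04174e+06
Difference = 1.94984e+09 - 2.04174e+06 = 1.9478e+09
L_source = 10*log10(1.9478e+09) = 92.895 dB


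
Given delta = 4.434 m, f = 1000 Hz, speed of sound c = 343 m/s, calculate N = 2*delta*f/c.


N = 2*delta*f/c = 2*delta/lambda, where lambda = c/f
lambda = 343 / 1000 = 0.343 m
N = 2 * 4.434 / 0.343 = 25.854


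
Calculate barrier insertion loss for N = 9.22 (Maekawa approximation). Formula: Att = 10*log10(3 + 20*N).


3 + 20*N = 3 + 20*9.22 = 187.4
Att = 10*log10(187.4) = 22.728 dB


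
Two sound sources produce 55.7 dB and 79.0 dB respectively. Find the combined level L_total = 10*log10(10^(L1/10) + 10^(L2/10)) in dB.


10^(55.7/10) = 371535
10^(79.0/10) = 7.94328e+07
Sum = 371535 + 7.94328e+07 = 7.98043e+07
L_total = 10*log10(7.98043e+07) = 79.02 dB


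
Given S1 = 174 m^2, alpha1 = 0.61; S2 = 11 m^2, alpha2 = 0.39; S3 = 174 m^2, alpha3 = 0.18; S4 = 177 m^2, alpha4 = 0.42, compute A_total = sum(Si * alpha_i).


174 * 0.61 = 106.14
11 * 0.39 = 4.29
174 * 0.18 = 31.32
177 * 0.42 = 74.34
A_total = 106.14 + 4.29 + 31.32 + 74.34 = 216.09 m^2
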